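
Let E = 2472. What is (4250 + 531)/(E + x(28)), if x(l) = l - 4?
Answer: 4781/2496 ≈ 1.9155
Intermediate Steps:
x(l) = -4 + l
(4250 + 531)/(E + x(28)) = (4250 + 531)/(2472 + (-4 + 28)) = 4781/(2472 + 24) = 4781/2496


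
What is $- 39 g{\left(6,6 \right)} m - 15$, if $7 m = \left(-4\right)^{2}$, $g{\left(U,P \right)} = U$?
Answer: $- \frac{3849}{7} \approx -549.86$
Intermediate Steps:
$m = \frac{16}{7}$ ($m = \frac{\left(-4\right)^{2}}{7} = \frac{1}{7} \cdot 16 = \frac{16}{7} \approx 2.2857$)
$- 39 g{\left(6,6 \right)} m - 15 = - 39 \cdot 6 \cdot \frac{16}{7} - 15 = \left(-39\right) \frac{96}{7} - 15 = - \frac{3744}{7} - 15 = - \frac{3849}{7}$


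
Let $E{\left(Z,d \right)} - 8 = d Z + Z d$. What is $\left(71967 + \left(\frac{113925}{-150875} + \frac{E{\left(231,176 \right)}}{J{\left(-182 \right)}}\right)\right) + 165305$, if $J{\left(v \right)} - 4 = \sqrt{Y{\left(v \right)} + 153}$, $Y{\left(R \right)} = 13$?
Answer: $\frac{4256534593}{18105} + \frac{8132 \sqrt{166}}{15} \approx 2.4209 \cdot 10^{5}$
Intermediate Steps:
$E{\left(Z,d \right)} = 8 + 2 Z d$ ($E{\left(Z,d \right)} = 8 + \left(d Z + Z d\right) = 8 + \left(Z d + Z d\right) = 8 + 2 Z d$)
$J{\left(v \right)} = 4 + \sqrt{166}$ ($J{\left(v \right)} = 4 + \sqrt{13 + 153} = 4 + \sqrt{166}$)
$\left(71967 + \left(\frac{113925}{-150875} + \frac{E{\left(231,176 \right)}}{J{\left(-182 \right)}}\right)\right) + 165305 = \left(71967 + \left(\frac{113925}{-150875} + \frac{8 + 2 \cdot 231 \cdot 176}{4 + \sqrt{166}}\right)\right) + 165305 = \left(71967 + \left(113925 \left(- \frac{1}{150875}\right) + \frac{8 + 81312}{4 + \sqrt{166}}\right)\right) + 165305 = \left(71967 - \left(\frac{4557}{6035} - \frac{81320}{4 + \sqrt{166}}\right)\right) + 165305 = \left(\frac{434316288}{6035} + \frac{81320}{4 + \sqrt{166}}\right) + 165305 = \frac{1431931963}{6035} + \frac{81320}{4 + \sqrt{166}}$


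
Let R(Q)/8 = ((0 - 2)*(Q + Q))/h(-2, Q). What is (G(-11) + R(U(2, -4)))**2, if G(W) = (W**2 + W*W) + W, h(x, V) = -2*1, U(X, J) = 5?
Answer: 96721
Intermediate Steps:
h(x, V) = -2
G(W) = W + 2*W**2 (G(W) = (W**2 + W**2) + W = 2*W**2 + W = W + 2*W**2)
R(Q) = 16*Q (R(Q) = 8*(((0 - 2)*(Q + Q))/(-2)) = 8*(-4*Q*(-1/2)) = 8*(2*Q) = 16*Q)
(G(-11) + R(U(2, -4)))**2 = (-11*(1 + 2*(-11)) + 16*5)**2 = (-11*(1 - 22) + 80)**2 = (-11*(-21) + 80)**2 = (231 + 80)**2 = 311**2 = 96721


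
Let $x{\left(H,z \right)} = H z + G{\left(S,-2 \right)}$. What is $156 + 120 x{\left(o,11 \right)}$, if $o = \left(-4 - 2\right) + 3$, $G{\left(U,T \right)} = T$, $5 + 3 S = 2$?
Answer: $-4044$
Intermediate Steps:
$S = -1$ ($S = - \frac{5}{3} + \frac{1}{3} \cdot 2 = - \frac{5}{3} + \frac{2}{3} = -1$)
$o = -3$ ($o = -6 + 3 = -3$)
$x{\left(H,z \right)} = -2 + H z$ ($x{\left(H,z \right)} = H z - 2 = -2 + H z$)
$156 + 120 x{\left(o,11 \right)} = 156 + 120 \left(-2 - 33\right) = 156 + 120 \left(-35\right) = 156 - 4200 = -4044$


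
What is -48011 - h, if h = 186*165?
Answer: -78701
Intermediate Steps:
h = 30690
-48011 - h = -48011 - 1*30690 = -48011 - 30690 = -78701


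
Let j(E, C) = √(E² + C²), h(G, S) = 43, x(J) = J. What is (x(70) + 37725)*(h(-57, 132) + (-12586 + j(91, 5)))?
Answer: -474062685 + 37795*√8306 ≈ -4.7062e+8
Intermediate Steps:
j(E, C) = √(C² + E²)
(x(70) + 37725)*(h(-57, 132) + (-12586 + j(91, 5))) = (70 + 37725)*(43 + (-12586 + √(5² + 91²))) = 37795*(43 + (-12586 + √(25 + 8281))) = 37795*(43 + (-12586 + √8306)) = 37795*(-12543 + √8306) = -474062685 + 37795*√8306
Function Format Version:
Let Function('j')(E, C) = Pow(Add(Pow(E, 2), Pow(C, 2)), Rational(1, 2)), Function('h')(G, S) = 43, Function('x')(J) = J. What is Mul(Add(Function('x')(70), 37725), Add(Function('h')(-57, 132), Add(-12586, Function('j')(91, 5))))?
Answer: Add(-474062685, Mul(37795, Pow(8306, Rational(1, 2)))) ≈ -4.7062e+8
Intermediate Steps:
Function('j')(E, C) = Pow(Add(Pow(C, 2), Pow(E, 2)), Rational(1, 2))
Mul(Add(Function('x')(70), 37725), Add(Function('h')(-57, 132), Add(-12586, Function('j')(91, 5)))) = Mul(Add(70, 37725), Add(43, Add(-12586, Pow(Add(Pow(5, 2), Pow(91, 2)), Rational(1, 2))))) = Mul(37795, Add(43, Add(-12586, Pow(Add(25, 8281), Rational(1, 2))))) = Mul(37795, Add(43, Add(-12586, Pow(8306, Rational(1, 2))))) = Mul(37795, Add(-12543, Pow(8306, Rational(1, 2)))) = Add(-474062685, Mul(37795, Pow(8306, Rational(1, 2))))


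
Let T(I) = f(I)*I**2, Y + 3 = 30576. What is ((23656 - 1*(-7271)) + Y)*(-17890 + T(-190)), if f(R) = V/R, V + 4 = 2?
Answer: -1076865000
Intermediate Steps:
V = -2 (V = -4 + 2 = -2)
Y = 30573 (Y = -3 + 30576 = 30573)
f(R) = -2/R
T(I) = -2*I (T(I) = (-2/I)*I**2 = -2*I)
((23656 - 1*(-7271)) + Y)*(-17890 + T(-190)) = ((23656 - 1*(-7271)) + 30573)*(-17890 - 2*(-190)) = ((23656 + 7271) + 30573)*(-17890 + 380) = (30927 + 30573)*(-17510) = 61500*(-17510) = -1076865000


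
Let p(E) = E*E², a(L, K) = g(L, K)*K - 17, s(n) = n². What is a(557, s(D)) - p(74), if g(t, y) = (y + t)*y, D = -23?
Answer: 303502085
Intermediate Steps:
g(t, y) = y*(t + y) (g(t, y) = (t + y)*y = y*(t + y))
a(L, K) = -17 + K²*(K + L) (a(L, K) = (K*(L + K))*K - 17 = (K*(K + L))*K - 17 = K²*(K + L) - 17 = -17 + K²*(K + L))
p(E) = E³
a(557, s(D)) - p(74) = (-17 + ((-23)²)²*((-23)² + 557)) - 1*74³ = (-17 + 529²*(529 + 557)) - 1*405224 = (-17 + 279841*1086) - 405224 = (-17 + 303907326) - 405224 = 303907309 - 405224 = 303502085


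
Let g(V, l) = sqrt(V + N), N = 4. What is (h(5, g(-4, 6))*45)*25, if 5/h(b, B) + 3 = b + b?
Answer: 5625/7 ≈ 803.57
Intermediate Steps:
g(V, l) = sqrt(4 + V) (g(V, l) = sqrt(V + 4) = sqrt(4 + V))
h(b, B) = 5/(-3 + 2*b) (h(b, B) = 5/(-3 + (b + b)) = 5/(-3 + 2*b))
(h(5, g(-4, 6))*45)*25 = ((5/(-3 + 2*5))*45)*25 = ((5/(-3 + 10))*45)*25 = ((5/7)*45)*25 = (225/7)*25 = 5625/7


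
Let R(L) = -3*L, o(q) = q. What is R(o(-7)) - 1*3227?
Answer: -3206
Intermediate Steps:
R(o(-7)) - 1*3227 = -3*(-7) - 1*3227 = 21 - 3227 = -3206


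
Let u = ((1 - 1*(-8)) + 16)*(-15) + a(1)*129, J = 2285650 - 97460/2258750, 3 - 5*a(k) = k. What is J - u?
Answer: 516344231979/225875 ≈ 2.2860e+6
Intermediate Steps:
a(k) = ⅗ - k/5
J = 516271184004/225875 (J = 2285650 - 97460/2258750 = 2285650 - 1*9746/225875 = 2285650 - 9746/225875 = 516271184004/225875 ≈ 2.2856e+6)
u = -1617/5 (u = ((1 - 1*(-8)) + 16)*(-15) + (⅗ - ⅕*1)*129 = ((1 + 8) + 16)*(-15) + (⅗ - ⅕)*129 = (9 + 16)*(-15) + (⅖)*129 = 25*(-15) + 258/5 = -375 + 258/5 = -1617/5 ≈ -323.40)
J - u = 516271184004/225875 - 1*(-1617/5) = 516271184004/225875 + 1617/5 = 516344231979/225875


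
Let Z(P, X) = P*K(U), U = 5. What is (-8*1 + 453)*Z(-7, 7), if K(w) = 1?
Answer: -3115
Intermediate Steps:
Z(P, X) = P (Z(P, X) = P*1 = P)
(-8*1 + 453)*Z(-7, 7) = (-8*1 + 453)*(-7) = (-8 + 453)*(-7) = 445*(-7) = -3115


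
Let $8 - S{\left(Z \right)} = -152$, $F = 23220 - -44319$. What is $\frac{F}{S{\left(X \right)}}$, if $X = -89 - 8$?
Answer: $\frac{67539}{160} \approx 422.12$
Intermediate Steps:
$X = -97$ ($X = -89 - 8 = -97$)
$F = 67539$ ($F = 23220 + 44319 = 67539$)
$S{\left(Z \right)} = 160$ ($S{\left(Z \right)} = 8 - -152 = 8 + 152 = 160$)
$\frac{F}{S{\left(X \right)}} = \frac{67539}{160}$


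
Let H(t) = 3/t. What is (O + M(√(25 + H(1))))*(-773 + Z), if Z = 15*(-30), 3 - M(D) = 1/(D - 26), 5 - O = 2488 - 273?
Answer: 874512265/324 - 1223*√7/324 ≈ 2.6991e+6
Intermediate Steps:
O = -2210 (O = 5 - (2488 - 273) = 5 - 1*2215 = 5 - 2215 = -2210)
M(D) = 3 - 1/(-26 + D) (M(D) = 3 - 1/(D - 26) = 3 - 1/(-26 + D))
Z = -450
(O + M(√(25 + H(1))))*(-773 + Z) = (-2210 + (-79 + 3*√(25 + 3/1))/(-26 + √(25 + 3/1)))*(-773 - 450) = (-2210 + (-79 + 3*√(25 + 3*1))/(-26 + √(25 + 3*1)))*(-1223) = (-2210 + (-79 + 3*√(25 + 3))/(-26 + √(25 + 3)))*(-1223) = (-2210 + (-79 + 3*√28)/(-26 + √28))*(-1223) = (-2210 + (-79 + 3*(2*√7))/(-26 + 2*√7))*(-1223) = (-2210 + (-79 + 6*√7)/(-26 + 2*√7))*(-1223) = 2702830 - 1223*(-79 + 6*√7)/(-26 + 2*√7)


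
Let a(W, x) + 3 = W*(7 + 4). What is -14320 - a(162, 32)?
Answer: -16099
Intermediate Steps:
a(W, x) = -3 + 11*W (a(W, x) = -3 + W*(7 + 4) = -3 + W*11 = -3 + 11*W)
-14320 - a(162, 32) = -14320 - (-3 + 11*162) = -14320 - (-3 + 1782) = -14320 - 1*1779 = -14320 - 1779 = -16099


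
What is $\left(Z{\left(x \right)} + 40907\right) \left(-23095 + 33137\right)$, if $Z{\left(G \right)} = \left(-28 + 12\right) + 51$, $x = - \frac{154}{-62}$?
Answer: $411139564$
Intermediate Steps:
$x = \frac{77}{31}$ ($x = \left(-154\right) \left(- \frac{1}{62}\right) = \frac{77}{31} \approx 2.4839$)
$Z{\left(G \right)} = 35$ ($Z{\left(G \right)} = -16 + 51 = 35$)
$\left(Z{\left(x \right)} + 40907\right) \left(-23095 + 33137\right) = \left(35 + 40907\right) \left(-23095 + 33137\right) = 40942 \cdot 10042 = 411139564$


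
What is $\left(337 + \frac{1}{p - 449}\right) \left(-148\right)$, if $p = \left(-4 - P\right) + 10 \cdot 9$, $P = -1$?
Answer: $- \frac{9027482}{181} \approx -49876.0$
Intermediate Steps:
$p = 87$ ($p = \left(-4 - -1\right) + 10 \cdot 9 = \left(-4 + 1\right) + 90 = -3 + 90 = 87$)
$\left(337 + \frac{1}{p - 449}\right) \left(-148\right) = \left(337 + \frac{1}{87 - 449}\right) \left(-148\right) = \left(337 + \frac{1}{-362}\right) \left(-148\right) = \left(337 - \frac{1}{362}\right) \left(-148\right) = \frac{121993}{362} \left(-148\right) = - \frac{9027482}{181}$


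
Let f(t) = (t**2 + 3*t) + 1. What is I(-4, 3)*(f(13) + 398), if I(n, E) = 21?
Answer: 12747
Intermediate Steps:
f(t) = 1 + t**2 + 3*t
I(-4, 3)*(f(13) + 398) = 21*((1 + 13**2 + 3*13) + 398) = 21*((1 + 169 + 39) + 398) = 21*(209 + 398) = 21*607 = 12747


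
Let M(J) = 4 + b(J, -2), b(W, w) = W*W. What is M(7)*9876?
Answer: 523428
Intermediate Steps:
b(W, w) = W²
M(J) = 4 + J²
M(7)*9876 = (4 + 7²)*9876 = (4 + 49)*9876 = 53*9876 = 523428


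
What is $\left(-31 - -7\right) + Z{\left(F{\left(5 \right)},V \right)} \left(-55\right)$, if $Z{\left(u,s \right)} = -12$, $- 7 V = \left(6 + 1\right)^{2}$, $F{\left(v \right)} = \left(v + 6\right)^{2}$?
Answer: $636$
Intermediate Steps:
$F{\left(v \right)} = \left(6 + v\right)^{2}$
$V = -7$ ($V = - \frac{\left(6 + 1\right)^{2}}{7} = - \frac{7^{2}}{7} = \left(- \frac{1}{7}\right) 49 = -7$)
$\left(-31 - -7\right) + Z{\left(F{\left(5 \right)},V \right)} \left(-55\right) = \left(-31 - -7\right) - -660 = \left(-31 + 7\right) + 660 = -24 + 660 = 636$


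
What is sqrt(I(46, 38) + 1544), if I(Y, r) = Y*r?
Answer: 2*sqrt(823) ≈ 57.376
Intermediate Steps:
sqrt(I(46, 38) + 1544) = sqrt(46*38 + 1544) = sqrt(1748 + 1544) = sqrt(3292) = 2*sqrt(823)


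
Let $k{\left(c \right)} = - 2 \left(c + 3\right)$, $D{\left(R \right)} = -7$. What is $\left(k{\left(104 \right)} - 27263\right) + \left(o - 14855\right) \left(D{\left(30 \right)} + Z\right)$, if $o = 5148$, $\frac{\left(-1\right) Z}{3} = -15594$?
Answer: $-454072402$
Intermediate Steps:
$Z = 46782$ ($Z = \left(-3\right) \left(-15594\right) = 46782$)
$k{\left(c \right)} = -6 - 2 c$ ($k{\left(c \right)} = - 2 \left(3 + c\right) = -6 - 2 c$)
$\left(k{\left(104 \right)} - 27263\right) + \left(o - 14855\right) \left(D{\left(30 \right)} + Z\right) = \left(\left(-6 - 208\right) - 27263\right) + \left(5148 - 14855\right) \left(-7 + 46782\right) = \left(\left(-6 - 208\right) - 27263\right) - 454044925 = \left(-214 - 27263\right) - 454044925 = -27477 - 454044925 = -454072402$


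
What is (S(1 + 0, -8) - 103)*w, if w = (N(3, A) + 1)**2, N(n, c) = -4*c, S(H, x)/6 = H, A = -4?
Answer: -28033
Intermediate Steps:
S(H, x) = 6*H
w = 289 (w = (-4*(-4) + 1)**2 = (16 + 1)**2 = 17**2 = 289)
(S(1 + 0, -8) - 103)*w = (6*(1 + 0) - 103)*289 = (6*1 - 103)*289 = (6 - 103)*289 = -97*289 = -28033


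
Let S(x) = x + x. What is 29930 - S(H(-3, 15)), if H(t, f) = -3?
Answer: 29936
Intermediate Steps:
S(x) = 2*x
29930 - S(H(-3, 15)) = 29930 - 2*(-3) = 29930 - 1*(-6) = 29930 + 6 = 29936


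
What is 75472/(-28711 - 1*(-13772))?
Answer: -75472/14939 ≈ -5.0520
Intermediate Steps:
75472/(-28711 - 1*(-13772)) = 75472/(-28711 + 13772) = 75472/(-14939) = 75472*(-1/14939) = -75472/14939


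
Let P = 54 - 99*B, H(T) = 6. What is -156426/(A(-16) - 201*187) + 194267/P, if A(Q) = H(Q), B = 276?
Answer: -1011670369/341611290 ≈ -2.9615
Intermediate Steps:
A(Q) = 6
P = -27270 (P = 54 - 99*276 = 54 - 27324 = -27270)
-156426/(A(-16) - 201*187) + 194267/P = -156426/(6 - 201*187) + 194267/(-27270) = -156426/(6 - 37587) + 194267*(-1/27270) = -156426/(-37581) - 194267/27270 = -156426*(-1/37581) - 194267/27270 = 52142/12527 - 194267/27270 = -1011670369/341611290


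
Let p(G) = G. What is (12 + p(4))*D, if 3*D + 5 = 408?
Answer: 6448/3 ≈ 2149.3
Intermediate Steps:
D = 403/3 (D = -5/3 + (1/3)*408 = -5/3 + 136 = 403/3 ≈ 134.33)
(12 + p(4))*D = (12 + 4)*(403/3) = 16*(403/3) = 6448/3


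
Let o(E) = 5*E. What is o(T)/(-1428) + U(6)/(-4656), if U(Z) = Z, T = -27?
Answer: 8611/92344 ≈ 0.093249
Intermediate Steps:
o(T)/(-1428) + U(6)/(-4656) = (5*(-27))/(-1428) + 6/(-4656) = -135*(-1/1428) + 6*(-1/4656) = 45/476 - 1/776 = 8611/92344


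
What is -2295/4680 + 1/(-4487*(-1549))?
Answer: -354468409/722837752 ≈ -0.49038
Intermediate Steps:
-2295/4680 + 1/(-4487*(-1549)) = -2295*1/4680 - 1/4487*(-1/1549) = -51/104 + 1/6950363 = -354468409/722837752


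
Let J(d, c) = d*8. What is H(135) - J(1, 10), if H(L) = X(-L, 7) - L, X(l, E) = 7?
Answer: -136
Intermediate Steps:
J(d, c) = 8*d
H(L) = 7 - L
H(135) - J(1, 10) = (7 - 1*135) - 8 = (7 - 135) - 1*8 = -128 - 8 = -136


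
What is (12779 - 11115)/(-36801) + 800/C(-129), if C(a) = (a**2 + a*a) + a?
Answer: -8575264/406687851 ≈ -0.021086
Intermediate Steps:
C(a) = a + 2*a**2 (C(a) = (a**2 + a**2) + a = 2*a**2 + a = a + 2*a**2)
(12779 - 11115)/(-36801) + 800/C(-129) = (12779 - 11115)/(-36801) + 800/((-129*(1 + 2*(-129)))) = 1664*(-1/36801) + 800/((-129*(1 - 258))) = -1664/36801 + 800/((-129*(-257))) = -1664/36801 + 800/33153 = -8575264/406687851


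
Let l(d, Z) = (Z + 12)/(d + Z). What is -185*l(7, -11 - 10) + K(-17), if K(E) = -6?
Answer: -1749/14 ≈ -124.93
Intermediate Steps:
l(d, Z) = (12 + Z)/(Z + d)
-185*l(7, -11 - 10) + K(-17) = -185*(12 + (-11 - 10))/((-11 - 10) + 7) - 6 = -185*(12 - 21)/(-21 + 7) - 6 = -185*(-9)/(-14) - 6 = -(-185)*(-9)/14 - 6 = -185*9/14 - 6 = -1665/14 - 6 = -1749/14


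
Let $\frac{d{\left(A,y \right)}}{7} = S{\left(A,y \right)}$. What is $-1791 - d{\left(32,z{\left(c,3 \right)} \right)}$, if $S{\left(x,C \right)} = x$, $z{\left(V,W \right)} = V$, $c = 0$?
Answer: $-2015$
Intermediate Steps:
$d{\left(A,y \right)} = 7 A$
$-1791 - d{\left(32,z{\left(c,3 \right)} \right)} = -1791 - 7 \cdot 32 = -1791 - 224 = -2015$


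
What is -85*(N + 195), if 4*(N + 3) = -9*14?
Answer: -27285/2 ≈ -13643.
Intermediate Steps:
N = -69/2 (N = -3 + (-9*14)/4 = -3 + (¼)*(-126) = -3 - 63/2 = -69/2 ≈ -34.500)
-85*(N + 195) = -85*(-69/2 + 195) = -85*321/2 = -27285/2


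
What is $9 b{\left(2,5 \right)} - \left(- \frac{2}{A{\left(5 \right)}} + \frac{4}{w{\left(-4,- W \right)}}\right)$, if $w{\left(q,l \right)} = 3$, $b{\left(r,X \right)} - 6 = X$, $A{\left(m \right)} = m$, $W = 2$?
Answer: $\frac{1471}{15} \approx 98.067$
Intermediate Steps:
$b{\left(r,X \right)} = 6 + X$
$9 b{\left(2,5 \right)} - \left(- \frac{2}{A{\left(5 \right)}} + \frac{4}{w{\left(-4,- W \right)}}\right) = 9 \left(6 + 5\right) + \left(- \frac{4}{3} + \frac{2}{5}\right) = 9 \cdot 11 + \left(\left(-4\right) \frac{1}{3} + 2 \cdot \frac{1}{5}\right) = 99 + \left(- \frac{4}{3} + \frac{2}{5}\right) = 99 - \frac{14}{15} = \frac{1471}{15}$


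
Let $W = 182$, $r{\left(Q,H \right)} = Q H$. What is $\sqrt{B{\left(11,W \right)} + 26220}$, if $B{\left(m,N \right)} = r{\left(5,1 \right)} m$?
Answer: $5 \sqrt{1051} \approx 162.1$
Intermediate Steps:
$r{\left(Q,H \right)} = H Q$
$B{\left(m,N \right)} = 5 m$ ($B{\left(m,N \right)} = 1 \cdot 5 m = 5 m$)
$\sqrt{B{\left(11,W \right)} + 26220} = \sqrt{5 \cdot 11 + 26220} = \sqrt{55 + 26220} = \sqrt{26275} = 5 \sqrt{1051}$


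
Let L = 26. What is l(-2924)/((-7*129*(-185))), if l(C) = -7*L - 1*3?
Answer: -1/903 ≈ -0.0011074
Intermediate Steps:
l(C) = -185 (l(C) = -7*26 - 1*3 = -182 - 3 = -185)
l(-2924)/((-7*129*(-185))) = -185/(-7*129*(-185)) = -185/((-903*(-185))) = -185/167055 = -185*1/167055 = -1/903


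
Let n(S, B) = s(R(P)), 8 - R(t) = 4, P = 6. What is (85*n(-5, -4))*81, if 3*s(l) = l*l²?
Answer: 146880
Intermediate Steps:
R(t) = 4 (R(t) = 8 - 1*4 = 8 - 4 = 4)
s(l) = l³/3 (s(l) = (l*l²)/3 = l³/3)
n(S, B) = 64/3 (n(S, B) = (⅓)*4³ = (⅓)*64 = 64/3)
(85*n(-5, -4))*81 = (85*(64/3))*81 = (5440/3)*81 = 146880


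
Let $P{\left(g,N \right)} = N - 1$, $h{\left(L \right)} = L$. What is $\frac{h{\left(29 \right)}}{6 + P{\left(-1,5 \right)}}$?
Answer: $\frac{29}{10} \approx 2.9$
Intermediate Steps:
$P{\left(g,N \right)} = -1 + N$
$\frac{h{\left(29 \right)}}{6 + P{\left(-1,5 \right)}} = \frac{29}{6 + \left(-1 + 5\right)} = \frac{29}{6 + 4} = \frac{29}{10}$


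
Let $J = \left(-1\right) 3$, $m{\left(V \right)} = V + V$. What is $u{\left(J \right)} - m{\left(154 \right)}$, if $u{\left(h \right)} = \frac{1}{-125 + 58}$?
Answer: $- \frac{20637}{67} \approx -308.02$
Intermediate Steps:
$m{\left(V \right)} = 2 V$
$J = -3$
$u{\left(h \right)} = - \frac{1}{67}$ ($u{\left(h \right)} = \frac{1}{-67} = - \frac{1}{67}$)
$u{\left(J \right)} - m{\left(154 \right)} = - \frac{1}{67} - 2 \cdot 154 = - \frac{1}{67} - 308 = - \frac{20637}{67}$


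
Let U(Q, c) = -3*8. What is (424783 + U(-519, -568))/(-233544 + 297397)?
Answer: 424759/63853 ≈ 6.6521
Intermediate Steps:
U(Q, c) = -24
(424783 + U(-519, -568))/(-233544 + 297397) = (424783 - 24)/(-233544 + 297397) = 424759/63853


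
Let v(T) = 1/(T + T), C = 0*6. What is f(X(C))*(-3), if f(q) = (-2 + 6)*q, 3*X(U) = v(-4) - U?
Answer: ½ ≈ 0.50000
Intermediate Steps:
C = 0
v(T) = 1/(2*T)
X(U) = -1/24 - U/3 (X(U) = ((½)/(-4) - U)/3 = ((½)*(-¼) - U)/3 = (-⅛ - U)/3 = -1/24 - U/3)
f(q) = 4*q
f(X(C))*(-3) = (4*(-1/24 - ⅓*0))*(-3) = (4*(-1/24 + 0))*(-3) = (4*(-1/24))*(-3) = -⅙*(-3) = ½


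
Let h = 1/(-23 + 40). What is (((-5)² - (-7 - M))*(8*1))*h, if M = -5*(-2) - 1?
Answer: 328/17 ≈ 19.294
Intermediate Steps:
h = 1/17 ≈ 0.058824
M = 9 (M = 10 - 1 = 9)
(((-5)² - (-7 - M))*(8*1))*h = (((-5)² - (-7 - 1*9))*(8*1))*(1/17) = ((25 - (-7 - 9))*8)*(1/17) = ((25 - 1*(-16))*8)*(1/17) = ((25 + 16)*8)*(1/17) = (41*8)*(1/17) = 328*(1/17) = 328/17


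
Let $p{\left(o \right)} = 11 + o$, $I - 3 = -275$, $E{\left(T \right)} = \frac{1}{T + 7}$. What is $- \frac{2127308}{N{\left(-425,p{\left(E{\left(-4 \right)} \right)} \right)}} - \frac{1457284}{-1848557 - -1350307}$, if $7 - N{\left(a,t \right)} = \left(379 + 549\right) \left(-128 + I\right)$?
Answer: $- \frac{259488594606}{92476943875} \approx -2.806$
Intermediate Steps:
$E{\left(T \right)} = \frac{1}{7 + T}$
$I = -272$ ($I = 3 - 275 = -272$)
$N{\left(a,t \right)} = 371207$ ($N{\left(a,t \right)} = 7 - \left(379 + 549\right) \left(-128 - 272\right) = 7 - 928 \left(-400\right) = 7 - -371200 = 7 + 371200 = 371207$)
$- \frac{2127308}{N{\left(-425,p{\left(E{\left(-4 \right)} \right)} \right)}} - \frac{1457284}{-1848557 - -1350307} = - \frac{2127308}{371207} - \frac{1457284}{-1848557 - -1350307} = \left(-2127308\right) \frac{1}{371207} - \frac{1457284}{-1848557 + 1350307} = - \frac{2127308}{371207} - \frac{1457284}{-498250} = - \frac{2127308}{371207} - - \frac{728642}{249125} = - \frac{2127308}{371207} + \frac{728642}{249125} = - \frac{259488594606}{92476943875}$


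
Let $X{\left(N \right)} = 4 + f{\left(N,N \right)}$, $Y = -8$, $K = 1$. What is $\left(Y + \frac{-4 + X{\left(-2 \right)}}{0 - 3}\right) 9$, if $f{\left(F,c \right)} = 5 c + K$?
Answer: $-45$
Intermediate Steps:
$f{\left(F,c \right)} = 1 + 5 c$ ($f{\left(F,c \right)} = 5 c + 1 = 1 + 5 c$)
$X{\left(N \right)} = 5 + 5 N$ ($X{\left(N \right)} = 4 + \left(1 + 5 N\right) = 5 + 5 N$)
$\left(Y + \frac{-4 + X{\left(-2 \right)}}{0 - 3}\right) 9 = \left(-8 + \frac{-4 + \left(5 + 5 \left(-2\right)\right)}{0 - 3}\right) 9 = \left(-8 + \frac{-4 + \left(5 - 10\right)}{-3}\right) 9 = \left(-8 + \left(-4 - 5\right) \left(- \frac{1}{3}\right)\right) 9 = \left(-8 - -3\right) 9 = \left(-8 + 3\right) 9 = \left(-5\right) 9 = -45$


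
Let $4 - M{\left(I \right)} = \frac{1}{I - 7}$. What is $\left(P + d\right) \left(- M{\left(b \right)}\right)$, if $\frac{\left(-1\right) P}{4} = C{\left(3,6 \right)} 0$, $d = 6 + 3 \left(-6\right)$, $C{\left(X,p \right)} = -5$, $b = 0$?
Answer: $\frac{348}{7} \approx 49.714$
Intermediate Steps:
$M{\left(I \right)} = 4 - \frac{1}{-7 + I}$ ($M{\left(I \right)} = 4 - \frac{1}{I - 7} = 4 - \frac{1}{-7 + I}$)
$d = -12$ ($d = 6 - 18 = -12$)
$P = 0$ ($P = - 4 \left(\left(-5\right) 0\right) = \left(-4\right) 0 = 0$)
$\left(P + d\right) \left(- M{\left(b \right)}\right) = \left(0 - 12\right) \left(- \frac{-29 + 4 \cdot 0}{-7 + 0}\right) = - 12 \left(- \frac{-29 + 0}{-7}\right) = - 12 \left(- \frac{\left(-1\right) \left(-29\right)}{7}\right) = - 12 \left(\left(-1\right) \frac{29}{7}\right) = \left(-12\right) \left(- \frac{29}{7}\right) = \frac{348}{7}$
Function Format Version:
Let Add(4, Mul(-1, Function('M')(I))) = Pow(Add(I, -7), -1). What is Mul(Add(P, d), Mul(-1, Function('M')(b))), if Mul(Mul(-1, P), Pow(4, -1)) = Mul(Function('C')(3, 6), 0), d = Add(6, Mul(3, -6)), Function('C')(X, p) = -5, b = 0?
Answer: Rational(348, 7) ≈ 49.714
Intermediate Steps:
Function('M')(I) = Add(4, Mul(-1, Pow(Add(-7, I), -1))) (Function('M')(I) = Add(4, Mul(-1, Pow(Add(I, -7), -1))) = Add(4, Mul(-1, Pow(Add(-7, I), -1))))
d = -12 (d = Add(6, -18) = -12)
P = 0 (P = Mul(-4, Mul(-5, 0)) = Mul(-4, 0) = 0)
Mul(Add(P, d), Mul(-1, Function('M')(b))) = Mul(Add(0, -12), Mul(-1, Mul(Pow(Add(-7, 0), -1), Add(-29, Mul(4, 0))))) = Mul(-12, Mul(-1, Mul(Pow(-7, -1), Add(-29, 0)))) = Mul(-12, Mul(-1, Mul(Rational(-1, 7), -29))) = Mul(-12, Mul(-1, Rational(29, 7))) = Mul(-12, Rational(-29, 7)) = Rational(348, 7)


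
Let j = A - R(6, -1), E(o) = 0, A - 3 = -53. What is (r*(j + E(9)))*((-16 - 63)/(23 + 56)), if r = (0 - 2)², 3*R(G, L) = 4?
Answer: 616/3 ≈ 205.33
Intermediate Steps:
A = -50 (A = 3 - 53 = -50)
R(G, L) = 4/3 (R(G, L) = (⅓)*4 = 4/3)
j = -154/3 (j = -50 - 1*4/3 = -50 - 4/3 = -154/3 ≈ -51.333)
r = 4 (r = (-2)² = 4)
(r*(j + E(9)))*((-16 - 63)/(23 + 56)) = (4*(-154/3 + 0))*((-16 - 63)/(23 + 56)) = (4*(-154/3))*(-79/79) = -(-48664)/(3*79) = -616/3*(-1) = 616/3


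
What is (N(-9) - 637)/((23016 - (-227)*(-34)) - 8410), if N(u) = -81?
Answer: -359/3444 ≈ -0.10424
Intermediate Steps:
(N(-9) - 637)/((23016 - (-227)*(-34)) - 8410) = (-81 - 637)/((23016 - (-227)*(-34)) - 8410) = -718/((23016 - 1*7718) - 8410) = -718/((23016 - 7718) - 8410) = -718/(15298 - 8410) = -718/6888 = -718*1/6888 = -359/3444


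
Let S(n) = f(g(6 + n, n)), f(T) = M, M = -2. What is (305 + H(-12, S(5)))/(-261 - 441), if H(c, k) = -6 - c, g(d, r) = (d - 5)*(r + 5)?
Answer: -311/702 ≈ -0.44302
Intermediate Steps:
g(d, r) = (-5 + d)*(5 + r)
f(T) = -2
S(n) = -2
(305 + H(-12, S(5)))/(-261 - 441) = (305 + (-6 - 1*(-12)))/(-261 - 441) = (305 + (-6 + 12))/(-702) = (305 + 6)*(-1/702) = 311*(-1/702) = -311/702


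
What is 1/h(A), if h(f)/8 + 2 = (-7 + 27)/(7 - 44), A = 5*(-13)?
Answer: -37/752 ≈ -0.049202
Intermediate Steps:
A = -65
h(f) = -752/37 (h(f) = -16 + 8*((-7 + 27)/(7 - 44)) = -16 + 8*(20/(-37)) = -16 + 8*(20*(-1/37)) = -16 + 8*(-20/37) = -16 - 160/37 = -752/37)
1/h(A) = 1/(-752/37) = -37/752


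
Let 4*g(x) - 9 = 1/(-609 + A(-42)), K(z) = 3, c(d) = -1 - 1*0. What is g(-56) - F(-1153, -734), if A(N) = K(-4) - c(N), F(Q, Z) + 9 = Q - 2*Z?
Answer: -183769/605 ≈ -303.75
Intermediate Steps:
c(d) = -1 (c(d) = -1 + 0 = -1)
F(Q, Z) = -9 + Q - 2*Z (F(Q, Z) = -9 + (Q - 2*Z) = -9 + Q - 2*Z)
A(N) = 4 (A(N) = 3 - 1*(-1) = 3 + 1 = 4)
g(x) = 1361/605 (g(x) = 9/4 + 1/(4*(-609 + 4)) = 9/4 + (¼)/(-605) = 9/4 + (¼)*(-1/605) = 9/4 - 1/2420 = 1361/605)
g(-56) - F(-1153, -734) = 1361/605 - (-9 - 1153 - 2*(-734)) = 1361/605 - (-9 - 1153 + 1468) = 1361/605 - 1*306 = 1361/605 - 306 = -183769/605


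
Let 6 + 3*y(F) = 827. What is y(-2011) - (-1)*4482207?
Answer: 13447442/3 ≈ 4.4825e+6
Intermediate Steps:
y(F) = 821/3 (y(F) = -2 + (1/3)*827 = -2 + 827/3 = 821/3)
y(-2011) - (-1)*4482207 = 821/3 - (-1)*4482207 = 821/3 - 1*(-4482207) = 821/3 + 4482207 = 13447442/3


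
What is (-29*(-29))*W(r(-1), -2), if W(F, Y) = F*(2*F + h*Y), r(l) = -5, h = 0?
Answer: 42050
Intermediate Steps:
W(F, Y) = 2*F**2 (W(F, Y) = F*(2*F + 0*Y) = F*(2*F + 0) = F*(2*F) = 2*F**2)
(-29*(-29))*W(r(-1), -2) = (-29*(-29))*(2*(-5)**2) = 841*(2*25) = 841*50 = 42050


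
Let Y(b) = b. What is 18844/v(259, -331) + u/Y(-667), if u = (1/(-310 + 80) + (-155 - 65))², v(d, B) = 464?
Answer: -281873194/8821075 ≈ -31.955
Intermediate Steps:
u = 2560461201/52900 (u = (1/(-230) - 220)² = (-1/230 - 220)² = (-50601/230)² = 2560461201/52900 ≈ 48402.)
18844/v(259, -331) + u/Y(-667) = 18844/464 + (2560461201/52900)/(-667) = 18844*(1/464) + (2560461201/52900)*(-1/667) = 4711/116 - 2560461201/35284300 = -281873194/8821075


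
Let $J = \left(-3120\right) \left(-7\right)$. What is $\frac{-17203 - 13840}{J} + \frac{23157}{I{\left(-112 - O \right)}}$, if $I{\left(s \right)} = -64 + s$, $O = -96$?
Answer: $- \frac{794113}{2730} \approx -290.88$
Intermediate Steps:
$J = 21840$
$\frac{-17203 - 13840}{J} + \frac{23157}{I{\left(-112 - O \right)}} = \frac{-17203 - 13840}{21840} + \frac{23157}{-64 - 16} = \left(-17203 - 13840\right) \frac{1}{21840} + \frac{23157}{-64 + \left(-112 + 96\right)} = \left(-31043\right) \frac{1}{21840} + \frac{23157}{-64 - 16} = - \frac{31043}{21840} + \frac{23157}{-80} = - \frac{31043}{21840} + 23157 \left(- \frac{1}{80}\right) = - \frac{31043}{21840} - \frac{23157}{80} = - \frac{794113}{2730}$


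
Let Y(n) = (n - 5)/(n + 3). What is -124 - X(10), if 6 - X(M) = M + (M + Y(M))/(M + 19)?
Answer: -45105/377 ≈ -119.64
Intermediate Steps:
Y(n) = (-5 + n)/(3 + n)
X(M) = 6 - M - (M + (-5 + M)/(3 + M))/(19 + M) (X(M) = 6 - (M + (M + (-5 + M)/(3 + M))/(M + 19)) = 6 - (M + (M + (-5 + M)/(3 + M))/(19 + M)) = 6 + (-M - (M + (-5 + M)/(3 + M))/(19 + M)) = 6 - M - (M + (-5 + M)/(3 + M))/(19 + M))
-124 - X(10) = -124 - (5 - 1*10 - (3 + 10)*(-114 + 10² + 14*10))/((3 + 10)*(19 + 10)) = -124 - (5 - 10 - 1*13*(-114 + 100 + 140))/(13*29) = -124 - (5 - 10 - 1*13*126)/(13*29) = -124 - (5 - 10 - 1638)/(13*29) = -124 - (-1643)/(13*29) = -124 - 1*(-1643/377) = -124 + 1643/377 = -45105/377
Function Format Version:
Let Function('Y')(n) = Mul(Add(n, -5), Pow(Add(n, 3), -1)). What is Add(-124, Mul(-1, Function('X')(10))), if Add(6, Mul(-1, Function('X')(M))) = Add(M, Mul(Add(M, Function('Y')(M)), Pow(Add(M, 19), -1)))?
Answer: Rational(-45105, 377) ≈ -119.64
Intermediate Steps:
Function('Y')(n) = Mul(Pow(Add(3, n), -1), Add(-5, n)) (Function('Y')(n) = Mul(Add(-5, n), Pow(Add(3, n), -1)) = Mul(Pow(Add(3, n), -1), Add(-5, n)))
Function('X')(M) = Add(6, Mul(-1, M), Mul(-1, Pow(Add(19, M), -1), Add(M, Mul(Pow(Add(3, M), -1), Add(-5, M))))) (Function('X')(M) = Add(6, Mul(-1, Add(M, Mul(Add(M, Mul(Pow(Add(3, M), -1), Add(-5, M))), Pow(Add(M, 19), -1))))) = Add(6, Mul(-1, Add(M, Mul(Add(M, Mul(Pow(Add(3, M), -1), Add(-5, M))), Pow(Add(19, M), -1))))) = Add(6, Mul(-1, Add(M, Mul(Pow(Add(19, M), -1), Add(M, Mul(Pow(Add(3, M), -1), Add(-5, M))))))) = Add(6, Add(Mul(-1, M), Mul(-1, Pow(Add(19, M), -1), Add(M, Mul(Pow(Add(3, M), -1), Add(-5, M)))))) = Add(6, Mul(-1, M), Mul(-1, Pow(Add(19, M), -1), Add(M, Mul(Pow(Add(3, M), -1), Add(-5, M))))))
Add(-124, Mul(-1, Function('X')(10))) = Add(-124, Mul(-1, Mul(Pow(Add(3, 10), -1), Pow(Add(19, 10), -1), Add(5, Mul(-1, 10), Mul(-1, Add(3, 10), Add(-114, Pow(10, 2), Mul(14, 10))))))) = Add(-124, Mul(-1, Mul(Pow(13, -1), Pow(29, -1), Add(5, -10, Mul(-1, 13, Add(-114, 100, 140)))))) = Add(-124, Mul(-1, Mul(Rational(1, 13), Rational(1, 29), Add(5, -10, Mul(-1, 13, 126))))) = Add(-124, Mul(-1, Mul(Rational(1, 13), Rational(1, 29), Add(5, -10, -1638)))) = Add(-124, Mul(-1, Mul(Rational(1, 13), Rational(1, 29), -1643))) = Add(-124, Mul(-1, Rational(-1643, 377))) = Add(-124, Rational(1643, 377)) = Rational(-45105, 377)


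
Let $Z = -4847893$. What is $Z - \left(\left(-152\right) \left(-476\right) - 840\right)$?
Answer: $-4919405$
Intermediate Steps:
$Z - \left(\left(-152\right) \left(-476\right) - 840\right) = -4847893 - \left(\left(-152\right) \left(-476\right) - 840\right) = -4847893 - \left(72352 - 840\right) = -4847893 - 71512 = -4919405$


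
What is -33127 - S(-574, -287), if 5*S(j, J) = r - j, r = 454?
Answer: -166663/5 ≈ -33333.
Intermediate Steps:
S(j, J) = 454/5 - j/5 (S(j, J) = (454 - j)/5 = 454/5 - j/5)
-33127 - S(-574, -287) = -33127 - (454/5 - ⅕*(-574)) = -33127 - (454/5 + 574/5) = -33127 - 1*1028/5 = -33127 - 1028/5 = -166663/5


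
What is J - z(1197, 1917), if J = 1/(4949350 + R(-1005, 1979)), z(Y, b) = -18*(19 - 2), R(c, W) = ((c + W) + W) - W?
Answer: 1514799145/4950324 ≈ 306.00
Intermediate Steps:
R(c, W) = W + c (R(c, W) = ((W + c) + W) - W = (c + 2*W) - W = W + c)
z(Y, b) = -306 (z(Y, b) = -18*17 = -306)
J = 1/4950324 (J = 1/(4949350 + (1979 - 1005)) = 1/(4949350 + 974) = 1/4950324 ≈ 2.0201e-7)
J - z(1197, 1917) = 1/4950324 - 1*(-306) = 1/4950324 + 306 = 1514799145/4950324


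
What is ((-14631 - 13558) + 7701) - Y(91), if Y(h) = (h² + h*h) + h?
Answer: -37141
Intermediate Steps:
Y(h) = h + 2*h² (Y(h) = (h² + h²) + h = 2*h² + h = h + 2*h²)
((-14631 - 13558) + 7701) - Y(91) = ((-14631 - 13558) + 7701) - 91*(1 + 2*91) = (-28189 + 7701) - 91*(1 + 182) = -20488 - 91*183 = -20488 - 1*16653 = -20488 - 16653 = -37141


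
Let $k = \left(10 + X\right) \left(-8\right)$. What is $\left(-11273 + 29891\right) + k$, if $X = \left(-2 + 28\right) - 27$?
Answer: $18546$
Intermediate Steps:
$X = -1$ ($X = 26 - 27 = -1$)
$k = -72$ ($k = \left(10 - 1\right) \left(-8\right) = 9 \left(-8\right) = -72$)
$\left(-11273 + 29891\right) + k = \left(-11273 + 29891\right) - 72 = 18618 - 72 = 18546$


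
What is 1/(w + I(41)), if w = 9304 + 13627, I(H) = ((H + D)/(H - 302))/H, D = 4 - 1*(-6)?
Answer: 3567/81794860 ≈ 4.3609e-5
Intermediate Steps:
D = 10 (D = 4 + 6 = 10)
I(H) = (10 + H)/(H*(-302 + H)) (I(H) = ((H + 10)/(H - 302))/H = ((10 + H)/(-302 + H))/H = (10 + H)/(H*(-302 + H)))
w = 22931
1/(w + I(41)) = 1/(22931 + (10 + 41)/(41*(-302 + 41))) = 1/(22931 + (1/41)*51/(-261)) = 1/(22931 + (1/41)*(-1/261)*51) = 1/(22931 - 17/3567) = 1/(81794860/3567) = 3567/81794860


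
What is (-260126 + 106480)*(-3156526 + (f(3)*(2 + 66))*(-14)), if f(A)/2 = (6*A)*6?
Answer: 516582128068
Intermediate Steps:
f(A) = 72*A (f(A) = 2*((6*A)*6) = 2*(36*A) = 72*A)
(-260126 + 106480)*(-3156526 + (f(3)*(2 + 66))*(-14)) = (-260126 + 106480)*(-3156526 + ((72*3)*(2 + 66))*(-14)) = -153646*(-3156526 + (216*68)*(-14)) = -153646*(-3156526 + 14688*(-14)) = -153646*(-3156526 - 205632) = -153646*(-3362158) = 516582128068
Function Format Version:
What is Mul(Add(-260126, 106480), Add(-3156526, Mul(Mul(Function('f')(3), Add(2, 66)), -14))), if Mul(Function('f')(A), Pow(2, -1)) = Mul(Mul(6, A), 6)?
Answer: 516582128068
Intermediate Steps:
Function('f')(A) = Mul(72, A) (Function('f')(A) = Mul(2, Mul(Mul(6, A), 6)) = Mul(2, Mul(36, A)) = Mul(72, A))
Mul(Add(-260126, 106480), Add(-3156526, Mul(Mul(Function('f')(3), Add(2, 66)), -14))) = Mul(Add(-260126, 106480), Add(-3156526, Mul(Mul(Mul(72, 3), Add(2, 66)), -14))) = Mul(-153646, Add(-3156526, Mul(Mul(216, 68), -14))) = Mul(-153646, Add(-3156526, Mul(14688, -14))) = Mul(-153646, Add(-3156526, -205632)) = Mul(-153646, -3362158) = 516582128068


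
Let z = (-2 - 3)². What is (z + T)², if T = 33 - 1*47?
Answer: 121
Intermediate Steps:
T = -14 (T = 33 - 47 = -14)
z = 25 (z = (-5)² = 25)
(z + T)² = (25 - 14)² = 11² = 121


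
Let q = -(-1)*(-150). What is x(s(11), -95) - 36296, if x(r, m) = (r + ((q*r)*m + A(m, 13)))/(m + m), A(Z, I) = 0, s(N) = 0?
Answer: -36296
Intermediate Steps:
q = -150 (q = -1*150 = -150)
x(r, m) = (r - 150*m*r)/(2*m) (x(r, m) = (r + ((-150*r)*m + 0))/(m + m) = (r + (-150*m*r + 0))/((2*m)) = (r - 150*m*r)*(1/(2*m)) = (r - 150*m*r)/(2*m))
x(s(11), -95) - 36296 = (-75*0 + (½)*0/(-95)) - 36296 = (0 + (½)*0*(-1/95)) - 36296 = (0 + 0) - 36296 = 0 - 36296 = -36296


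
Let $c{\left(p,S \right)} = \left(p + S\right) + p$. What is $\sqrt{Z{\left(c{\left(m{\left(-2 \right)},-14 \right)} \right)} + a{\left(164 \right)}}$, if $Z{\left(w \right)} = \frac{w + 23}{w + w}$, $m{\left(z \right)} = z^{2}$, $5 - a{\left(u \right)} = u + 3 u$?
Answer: $\frac{i \sqrt{23487}}{6} \approx 25.542 i$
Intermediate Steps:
$a{\left(u \right)} = 5 - 4 u$ ($a{\left(u \right)} = 5 - \left(u + 3 u\right) = 5 - 4 u$)
$c{\left(p,S \right)} = S + 2 p$ ($c{\left(p,S \right)} = \left(S + p\right) + p = S + 2 p$)
$Z{\left(w \right)} = \frac{23 + w}{2 w}$
$\sqrt{Z{\left(c{\left(m{\left(-2 \right)},-14 \right)} \right)} + a{\left(164 \right)}} = \sqrt{\frac{23 - \left(14 - 2 \left(-2\right)^{2}\right)}{2 \left(-14 + 2 \left(-2\right)^{2}\right)} + \left(5 - 656\right)} = \sqrt{\frac{23 + \left(-14 + 2 \cdot 4\right)}{2 \left(-14 + 2 \cdot 4\right)} + \left(5 - 656\right)} = \sqrt{\frac{23 + \left(-14 + 8\right)}{2 \left(-14 + 8\right)} - 651} = \sqrt{\frac{23 - 6}{2 \left(-6\right)} - 651} = \sqrt{\frac{1}{2} \left(- \frac{1}{6}\right) 17 - 651} = \sqrt{- \frac{17}{12} - 651} = \sqrt{- \frac{7829}{12}} = \frac{i \sqrt{23487}}{6}$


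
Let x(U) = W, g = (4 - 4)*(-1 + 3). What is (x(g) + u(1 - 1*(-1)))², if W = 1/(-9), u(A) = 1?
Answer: 64/81 ≈ 0.79012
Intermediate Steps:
W = -⅑ ≈ -0.11111
g = 0 (g = 0*2 = 0)
x(U) = -⅑
(x(g) + u(1 - 1*(-1)))² = (-⅑ + 1)² = (8/9)² = 64/81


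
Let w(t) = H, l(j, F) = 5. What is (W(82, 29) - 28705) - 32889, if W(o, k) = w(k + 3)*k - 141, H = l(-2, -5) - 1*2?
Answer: -61648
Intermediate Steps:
H = 3 (H = 5 - 1*2 = 5 - 2 = 3)
w(t) = 3
W(o, k) = -141 + 3*k (W(o, k) = 3*k - 141 = -141 + 3*k)
(W(82, 29) - 28705) - 32889 = ((-141 + 3*29) - 28705) - 32889 = ((-141 + 87) - 28705) - 32889 = (-54 - 28705) - 32889 = -28759 - 32889 = -61648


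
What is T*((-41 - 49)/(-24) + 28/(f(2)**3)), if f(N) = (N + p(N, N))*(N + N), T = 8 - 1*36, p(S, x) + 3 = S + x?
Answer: -11389/108 ≈ -105.45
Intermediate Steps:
p(S, x) = -3 + S + x (p(S, x) = -3 + (S + x) = -3 + S + x)
T = -28 (T = 8 - 36 = -28)
f(N) = 2*N*(-3 + 3*N) (f(N) = (N + (-3 + N + N))*(N + N) = (N + (-3 + 2*N))*(2*N) = (-3 + 3*N)*(2*N) = 2*N*(-3 + 3*N))
T*((-41 - 49)/(-24) + 28/(f(2)**3)) = -28*((-41 - 49)/(-24) + 28/((6*2*(-1 + 2))**3)) = -28*(-90*(-1/24) + 28/((6*2*1)**3)) = -28*(15/4 + 28/(12**3)) = -28*(15/4 + 28/1728) = -28*(15/4 + 28*(1/1728)) = -28*(15/4 + 7/432) = -28*1627/432 = -11389/108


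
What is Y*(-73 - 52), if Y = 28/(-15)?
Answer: 700/3 ≈ 233.33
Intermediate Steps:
Y = -28/15 (Y = 28*(-1/15) = -28/15 ≈ -1.8667)
Y*(-73 - 52) = -28*(-73 - 52)/15 = -28/15*(-125) = 700/3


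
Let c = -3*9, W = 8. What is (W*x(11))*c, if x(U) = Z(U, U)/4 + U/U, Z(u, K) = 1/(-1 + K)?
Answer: -1107/5 ≈ -221.40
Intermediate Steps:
c = -27
x(U) = 1 + 1/(4*(-1 + U)) (x(U) = 1/((-1 + U)*4) + U/U = (¼)/(-1 + U) + 1 = 1/(4*(-1 + U)) + 1 = 1 + 1/(4*(-1 + U)))
(W*x(11))*c = (8*((-¾ + 11)/(-1 + 11)))*(-27) = (8*((41/4)/10))*(-27) = (8*((⅒)*(41/4)))*(-27) = (8*(41/40))*(-27) = (41/5)*(-27) = -1107/5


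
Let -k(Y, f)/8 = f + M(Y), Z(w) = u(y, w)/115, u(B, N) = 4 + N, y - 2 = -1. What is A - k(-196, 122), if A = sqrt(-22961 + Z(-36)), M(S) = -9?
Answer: 904 + I*sqrt(303662905)/115 ≈ 904.0 + 151.53*I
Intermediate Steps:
y = 1 (y = 2 - 1 = 1)
Z(w) = 4/115 + w/115 (Z(w) = (4 + w)/115 = (4 + w)*(1/115) = 4/115 + w/115)
A = I*sqrt(303662905)/115 (A = sqrt(-22961 + (4/115 + (1/115)*(-36))) = sqrt(-22961 + (4/115 - 36/115)) = sqrt(-22961 - 32/115) = sqrt(-2640547/115) = I*sqrt(303662905)/115 ≈ 151.53*I)
k(Y, f) = 72 - 8*f (k(Y, f) = -8*(f - 9) = -8*(-9 + f) = 72 - 8*f)
A - k(-196, 122) = I*sqrt(303662905)/115 - (72 - 8*122) = I*sqrt(303662905)/115 - (72 - 976) = I*sqrt(303662905)/115 - 1*(-904) = I*sqrt(303662905)/115 + 904 = 904 + I*sqrt(303662905)/115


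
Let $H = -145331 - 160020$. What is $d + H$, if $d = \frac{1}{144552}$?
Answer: $- \frac{44139097751}{144552} \approx -3.0535 \cdot 10^{5}$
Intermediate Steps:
$H = -305351$ ($H = -145331 - 160020 = -305351$)
$d = \frac{1}{144552} \approx 6.9179 \cdot 10^{-6}$
$d + H = \frac{1}{144552} - 305351 = - \frac{44139097751}{144552}$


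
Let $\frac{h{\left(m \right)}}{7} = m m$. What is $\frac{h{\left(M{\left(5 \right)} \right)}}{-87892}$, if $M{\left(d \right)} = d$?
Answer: $- \frac{25}{12556} \approx -0.0019911$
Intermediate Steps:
$h{\left(m \right)} = 7 m^{2}$ ($h{\left(m \right)} = 7 m m = 7 m^{2}$)
$\frac{h{\left(M{\left(5 \right)} \right)}}{-87892} = \frac{7 \cdot 5^{2}}{-87892} = 7 \cdot 25 \left(- \frac{1}{87892}\right) = 175 \left(- \frac{1}{87892}\right) = - \frac{25}{12556}$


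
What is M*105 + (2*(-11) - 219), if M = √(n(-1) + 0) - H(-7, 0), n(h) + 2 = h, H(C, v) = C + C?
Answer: 1229 + 105*I*√3 ≈ 1229.0 + 181.87*I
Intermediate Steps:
H(C, v) = 2*C
n(h) = -2 + h
M = 14 + I*√3 (M = √((-2 - 1) + 0) - 2*(-7) = √(-3 + 0) - 1*(-14) = √(-3) + 14 = I*√3 + 14 = 14 + I*√3 ≈ 14.0 + 1.732*I)
M*105 + (2*(-11) - 219) = (14 + I*√3)*105 + (2*(-11) - 219) = (1470 + 105*I*√3) + (-22 - 219) = (1470 + 105*I*√3) - 241 = 1229 + 105*I*√3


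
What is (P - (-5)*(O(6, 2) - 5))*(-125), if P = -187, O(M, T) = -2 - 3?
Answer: 29625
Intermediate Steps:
O(M, T) = -5
(P - (-5)*(O(6, 2) - 5))*(-125) = (-187 - (-5)*(-5 - 5))*(-125) = (-187 - (-5)*(-10))*(-125) = (-187 - 1*50)*(-125) = (-187 - 50)*(-125) = -237*(-125) = 29625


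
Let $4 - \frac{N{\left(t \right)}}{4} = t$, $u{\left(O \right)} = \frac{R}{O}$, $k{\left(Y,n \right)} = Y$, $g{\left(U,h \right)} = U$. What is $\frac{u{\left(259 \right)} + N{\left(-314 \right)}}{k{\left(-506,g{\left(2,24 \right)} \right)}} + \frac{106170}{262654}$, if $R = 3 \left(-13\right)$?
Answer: $- \frac{5186184879}{2458704094} \approx -2.1093$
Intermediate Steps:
$R = -39$
$u{\left(O \right)} = - \frac{39}{O}$
$N{\left(t \right)} = 16 - 4 t$
$\frac{u{\left(259 \right)} + N{\left(-314 \right)}}{k{\left(-506,g{\left(2,24 \right)} \right)}} + \frac{106170}{262654} = \frac{- \frac{39}{259} + \left(16 - -1256\right)}{-506} + \frac{106170}{262654} = \left(\left(-39\right) \frac{1}{259} + \left(16 + 1256\right)\right) \left(- \frac{1}{506}\right) + 106170 \cdot \frac{1}{262654} = \left(- \frac{39}{259} + 1272\right) \left(- \frac{1}{506}\right) + \frac{53085}{131327} = \frac{329409}{259} \left(- \frac{1}{506}\right) + \frac{53085}{131327} = - \frac{329409}{131054} + \frac{53085}{131327} = - \frac{5186184879}{2458704094}$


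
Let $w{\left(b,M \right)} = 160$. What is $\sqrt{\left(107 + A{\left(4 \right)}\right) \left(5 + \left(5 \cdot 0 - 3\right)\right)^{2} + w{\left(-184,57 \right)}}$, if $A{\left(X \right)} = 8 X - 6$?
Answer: $2 \sqrt{173} \approx 26.306$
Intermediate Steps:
$A{\left(X \right)} = -6 + 8 X$
$\sqrt{\left(107 + A{\left(4 \right)}\right) \left(5 + \left(5 \cdot 0 - 3\right)\right)^{2} + w{\left(-184,57 \right)}} = \sqrt{\left(107 + \left(-6 + 8 \cdot 4\right)\right) \left(5 + \left(5 \cdot 0 - 3\right)\right)^{2} + 160} = \sqrt{\left(107 + \left(-6 + 32\right)\right) \left(5 + \left(0 - 3\right)\right)^{2} + 160} = \sqrt{\left(107 + 26\right) \left(5 - 3\right)^{2} + 160} = \sqrt{133 \cdot 2^{2} + 160} = \sqrt{133 \cdot 4 + 160} = \sqrt{532 + 160} = \sqrt{692} = 2 \sqrt{173}$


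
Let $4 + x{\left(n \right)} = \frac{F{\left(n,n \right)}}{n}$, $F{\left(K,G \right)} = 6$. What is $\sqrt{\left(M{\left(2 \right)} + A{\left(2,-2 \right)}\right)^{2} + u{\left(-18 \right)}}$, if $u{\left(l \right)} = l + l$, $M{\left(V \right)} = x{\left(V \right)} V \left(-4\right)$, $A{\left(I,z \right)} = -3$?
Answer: $i \sqrt{11} \approx 3.3166 i$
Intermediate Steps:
$x{\left(n \right)} = -4 + \frac{6}{n}$
$M{\left(V \right)} = - 4 V \left(-4 + \frac{6}{V}\right)$ ($M{\left(V \right)} = \left(-4 + \frac{6}{V}\right) V \left(-4\right) = V \left(-4 + \frac{6}{V}\right) \left(-4\right) = - 4 V \left(-4 + \frac{6}{V}\right)$)
$u{\left(l \right)} = 2 l$
$\sqrt{\left(M{\left(2 \right)} + A{\left(2,-2 \right)}\right)^{2} + u{\left(-18 \right)}} = \sqrt{\left(\left(-24 + 16 \cdot 2\right) - 3\right)^{2} + 2 \left(-18\right)} = \sqrt{\left(\left(-24 + 32\right) - 3\right)^{2} - 36} = \sqrt{\left(8 - 3\right)^{2} - 36} = \sqrt{5^{2} - 36} = \sqrt{25 - 36} = \sqrt{-11} = i \sqrt{11}$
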